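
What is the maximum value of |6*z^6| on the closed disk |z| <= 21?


Step 1: On |z| = 21, |f(z)| = 6 * |z|^6 = 6 * 21^6
Step 2: By maximum modulus principle, maximum is on boundary.
Step 3: Maximum = 6 * 85766121 = 514596726

514596726


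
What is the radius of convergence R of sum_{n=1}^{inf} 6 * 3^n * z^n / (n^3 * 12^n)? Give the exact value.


Step 1: General term a_n = 6 * 3^n / (n^3 * 12^n)
Step 2: By the root test, |a_n|^(1/n) = 6^(1/n) * 3 / (n^(3/n) * 12) -> 3/12 as n -> infinity (since 6^(1/n) -> 1 and n^(3/n) -> 1)
Step 3: R = 1/lim|a_n|^(1/n) = 12/3 = 4

4


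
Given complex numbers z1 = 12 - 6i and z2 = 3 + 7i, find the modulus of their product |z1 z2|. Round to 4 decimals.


Step 1: |z1| = sqrt(12^2 + (-6)^2) = sqrt(180)
Step 2: |z2| = sqrt(3^2 + 7^2) = sqrt(58)
Step 3: |z1*z2| = |z1|*|z2| = sqrt(180) * sqrt(58) = sqrt(180 * 58) = sqrt(10440)
Step 4: = 102.1763

102.1763


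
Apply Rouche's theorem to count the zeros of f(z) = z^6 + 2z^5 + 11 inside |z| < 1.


Step 1: On |z| = 1 the three terms have sizes |z^6| = 1^6 = 1, |2z^5| = 2*1^5 = 2, |11| = 11
Step 2: The dominant term is g(z) = 11; let h(z) = z^6 + 2z^5 so f = g + h
Step 3: On |z| = 1: |g| = 11 and |h| <= 1 + 2 = 3
Step 4: Since 11 > 3, |h| < |g| on |z| = 1, so by Rouche f has the same number of zeros as g inside |z| < 1
Step 5: g(z) = 11 is a nonzero constant with no zeros inside |z| < 1. Answer = 0

0


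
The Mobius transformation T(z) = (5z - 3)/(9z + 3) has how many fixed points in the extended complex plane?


Step 1: Fixed points satisfy T(z) = z
Step 2: 9z^2 - 2z + 3 = 0
Step 3: Discriminant = (-2)^2 - 4*9*3 = -104
Step 4: Number of fixed points = 2

2


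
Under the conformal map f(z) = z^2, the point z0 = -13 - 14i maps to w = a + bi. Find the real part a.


Step 1: z0 = -13 - 14i
Step 2: z0^2 = (-13)^2 - (-14)^2 + 364i
Step 3: real part = 169 - 196 = -27

-27


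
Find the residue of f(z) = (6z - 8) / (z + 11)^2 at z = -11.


Step 1: Pole of order 2 at z = -11
Step 2: Res = lim d/dz [(z + 11)^2 * f(z)] as z -> -11
Step 3: (z + 11)^2 * f(z) = 6z - 8
Step 4: d/dz[6z - 8] = 6

6


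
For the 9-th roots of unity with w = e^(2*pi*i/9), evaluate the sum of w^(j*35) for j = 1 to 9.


Step 1: The sum sum_{j=1}^{n} w^(k*j) equals n if n | k, else 0.
Step 2: Here n = 9, k = 35
Step 3: Does n divide k? 9 | 35 -> False
Step 4: Sum = 0

0


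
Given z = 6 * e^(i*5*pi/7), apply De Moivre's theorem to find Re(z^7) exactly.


Step 1: By De Moivre's theorem, z^7 = 6^7 * e^(i*7*5*pi/7) = 279936 * (cos(5*pi) + i*sin(5*pi))
Step 2: |z|^7 = 6^7 = 279936
Step 3: Reduce the angle mod 2*pi: 5*pi - 4*pi = pi
Step 4: cos(pi) = -1
Step 5: Re(z^7) = 279936 * (-1) = -279936

-279936


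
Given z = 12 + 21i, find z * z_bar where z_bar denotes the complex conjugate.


Step 1: conj(z) = 12 - 21i
Step 2: z * conj(z) = 12^2 + 21^2
Step 3: = 144 + 441 = 585

585


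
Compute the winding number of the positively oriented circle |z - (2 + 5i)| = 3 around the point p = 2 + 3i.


Step 1: Center c = (2, 5), radius = 3
Step 2: |p - c|^2 = 0^2 + (-2)^2 = 4
Step 3: r^2 = 9
Step 4: |p-c| < r so winding number = 1

1


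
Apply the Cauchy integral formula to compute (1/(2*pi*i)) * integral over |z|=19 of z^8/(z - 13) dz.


Step 1: f(z) = z^8, a = 13 is inside |z| = 19
Step 2: By Cauchy integral formula: (1/(2pi*i)) * integral = f(a)
Step 3: f(13) = 13^8 = 815730721

815730721


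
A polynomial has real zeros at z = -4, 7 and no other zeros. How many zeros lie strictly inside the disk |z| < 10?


Step 1: Check each root:
  z = -4: |-4| = 4 < 10
  z = 7: |7| = 7 < 10
Step 2: Count = 2

2


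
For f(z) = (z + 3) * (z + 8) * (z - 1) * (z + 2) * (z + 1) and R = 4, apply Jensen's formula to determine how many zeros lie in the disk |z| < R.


Jensen's formula: (1/2pi)*integral log|f(Re^it)|dt = log|f(0)| + sum_{|a_k|<R} log(R/|a_k|)
Step 1: f(0) = 3 * 8 * (-1) * 2 * 1 = -48
Step 2: log|f(0)| = log|-3| + log|-8| + log|1| + log|-2| + log|-1| = 3.8712
Step 3: Zeros inside |z| < 4: -3, 1, -2, -1
Step 4: Jensen sum = log(4/3) + log(4/1) + log(4/2) + log(4/1) = 3.7534
Step 5: n(R) = number of terms in the Jensen sum = count of zeros inside |z| < 4 = 4

4


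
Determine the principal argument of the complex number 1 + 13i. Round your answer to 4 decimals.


Step 1: z = 1 + 13i
Step 2: arg(z) = atan2(13, 1)
Step 3: arg(z) = 1.494

1.494


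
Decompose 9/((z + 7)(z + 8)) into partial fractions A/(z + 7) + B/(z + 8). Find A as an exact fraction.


Step 1: Multiply both sides by (z + 7) and set z = -7
Step 2: A = 9 / (-7 + 8)
Step 3: A = 9 / 1
Step 4: A = 9

9


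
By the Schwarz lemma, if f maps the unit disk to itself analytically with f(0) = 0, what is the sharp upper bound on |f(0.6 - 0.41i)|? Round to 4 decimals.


Step 1: Schwarz lemma: if f: D -> D is analytic with f(0) = 0, then |f(z)| <= |z| for all z in D, and this is sharp (f(z) = z).
Step 2: |z0|^2 = 0.6^2 + (-0.41)^2 = 0.5281
Step 3: |z0| = sqrt(0.5281) = 0.726705
Step 4: Best bound = |z0| = 0.7267

0.7267


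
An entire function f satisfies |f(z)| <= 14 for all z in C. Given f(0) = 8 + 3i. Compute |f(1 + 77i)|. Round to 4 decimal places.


Step 1: By Liouville's theorem, a bounded entire function is constant.
Step 2: f(z) = f(0) = 8 + 3i for all z.
Step 3: |f(w)| = |8 + 3i| = sqrt(64 + 9)
Step 4: = 8.544

8.544


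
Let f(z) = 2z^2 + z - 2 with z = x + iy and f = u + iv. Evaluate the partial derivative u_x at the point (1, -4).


Step 1: f(z) = 2(x+iy)^2 + (x+iy) - 2
Step 2: u = 2(x^2 - y^2) + x - 2
Step 3: u_x = 4x + 1
Step 4: At (1, -4): u_x = 4 + 1 = 5

5


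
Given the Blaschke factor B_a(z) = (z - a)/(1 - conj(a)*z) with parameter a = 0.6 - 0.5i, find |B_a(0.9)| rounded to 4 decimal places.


Step 1: Numerator z0 - a = 0.9 - (0.6 - 0.5i) = 0.3 + 0.5i
Step 2: Denominator 1 - conj(a)*z0 = 1 - (0.6 + 0.5i)*0.9 = 0.46 - 0.45i
Step 3: |z0 - a|^2 = 0.3^2 + 0.5^2 = 0.34; |1 - conj(a)*z0|^2 = 0.46^2 + (-0.45)^2 = 0.4141
Step 4: |B_a(0.9)| = sqrt(0.34 / 0.4141) = sqrt(0.821058)
Step 5: = 0.9061

0.9061


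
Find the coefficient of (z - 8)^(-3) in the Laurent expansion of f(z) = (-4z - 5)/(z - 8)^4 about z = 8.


Step 1: Write the numerator in powers of (z - 8): -4z - 5 = -4(z - 8) + (-4*8 - 5) = -4(z - 8) - 37
Step 2: Divide by (z - 8)^4: f(z) = -37(z - 8)^(-4) - 4(z - 8)^(-3)
Step 3: This finite sum is the Laurent series of f about z = 8.
Step 4: Coefficient of (z - 8)^(-3) = coefficient of (z - 8) in the re-centred numerator = -4

-4


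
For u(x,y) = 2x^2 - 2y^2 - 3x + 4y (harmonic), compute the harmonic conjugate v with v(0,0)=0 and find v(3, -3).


Step 1: v_x = -u_y = 4y - 4
Step 2: v_y = u_x = 4x - 3
Step 3: v = 4xy - 4x - 3y + C
Step 4: v(0,0) = 0 => C = 0
Step 5: v(3, -3) = -39

-39


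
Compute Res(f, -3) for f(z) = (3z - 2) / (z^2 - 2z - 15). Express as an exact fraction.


Step 1: Q(z) = z^2 - 2z - 15 = (z + 3)(z - 5)
Step 2: Q'(z) = 2z - 2
Step 3: Q'(-3) = -8, P(-3) = -11
Step 4: Res = P(-3)/Q'(-3) = -11/(-8) = 11/8

11/8


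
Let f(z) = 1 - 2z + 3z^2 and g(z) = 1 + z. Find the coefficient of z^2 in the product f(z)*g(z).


Step 1: z^2 term in f*g comes from: (1)*(0) + (-2z)*(z) + (3z^2)*(1)
Step 2: = 0 - 2 + 3
Step 3: = 1

1


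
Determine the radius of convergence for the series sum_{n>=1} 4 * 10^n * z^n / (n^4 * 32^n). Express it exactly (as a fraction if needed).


Step 1: General term a_n = 4 * 10^n / (n^4 * 32^n)
Step 2: By the root test, |a_n|^(1/n) = 4^(1/n) * 10 / (n^(4/n) * 32) -> 10/32 as n -> infinity (since 4^(1/n) -> 1 and n^(4/n) -> 1)
Step 3: R = 1/lim|a_n|^(1/n) = 32/10 = 16/5

16/5


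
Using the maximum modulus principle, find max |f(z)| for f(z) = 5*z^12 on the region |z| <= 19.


Step 1: On |z| = 19, |f(z)| = 5 * |z|^12 = 5 * 19^12
Step 2: By maximum modulus principle, maximum is on boundary.
Step 3: Maximum = 5 * 2213314919066161 = 11066574595330805

11066574595330805


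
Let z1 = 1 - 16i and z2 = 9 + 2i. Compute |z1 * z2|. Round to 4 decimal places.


Step 1: |z1| = sqrt(1^2 + (-16)^2) = sqrt(257)
Step 2: |z2| = sqrt(9^2 + 2^2) = sqrt(85)
Step 3: |z1*z2| = |z1|*|z2| = sqrt(257) * sqrt(85) = sqrt(257 * 85) = sqrt(21845)
Step 4: = 147.8005

147.8005


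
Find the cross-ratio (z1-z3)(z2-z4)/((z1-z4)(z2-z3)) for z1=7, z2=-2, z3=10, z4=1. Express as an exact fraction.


Step 1: (z1-z3)(z2-z4) = (-3) * (-3) = 9
Step 2: (z1-z4)(z2-z3) = 6 * (-12) = -72
Step 3: Cross-ratio = -9/72 = -1/8

-1/8


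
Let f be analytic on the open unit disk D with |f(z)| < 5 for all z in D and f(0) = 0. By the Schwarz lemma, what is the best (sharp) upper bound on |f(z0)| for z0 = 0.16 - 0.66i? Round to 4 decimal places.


Step 1: g = f/5 maps D -> D with g(0) = 0, so by the Schwarz lemma |g(z)| <= |z|, i.e. |f(z)| <= 5|z|; this is sharp (f(z) = 5z).
Step 2: |z0|^2 = 0.16^2 + (-0.66)^2 = 0.4612
Step 3: |z0| = sqrt(0.4612) = 0.679117
Step 4: Best bound = 5 * |z0| = 5 * 0.679117 = 3.3956

3.3956


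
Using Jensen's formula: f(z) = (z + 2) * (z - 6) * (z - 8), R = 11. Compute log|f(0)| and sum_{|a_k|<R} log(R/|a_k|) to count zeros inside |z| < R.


Jensen's formula: (1/2pi)*integral log|f(Re^it)|dt = log|f(0)| + sum_{|a_k|<R} log(R/|a_k|)
Step 1: f(0) = 2 * (-6) * (-8) = 96
Step 2: log|f(0)| = log|-2| + log|6| + log|8| = 4.5643
Step 3: Zeros inside |z| < 11: -2, 6, 8
Step 4: Jensen sum = log(11/2) + log(11/6) + log(11/8) = 2.6293
Step 5: n(R) = number of terms in the Jensen sum = count of zeros inside |z| < 11 = 3

3


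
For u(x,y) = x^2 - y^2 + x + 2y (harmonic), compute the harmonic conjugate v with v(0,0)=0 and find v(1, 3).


Step 1: v_x = -u_y = 2y - 2
Step 2: v_y = u_x = 2x + 1
Step 3: v = 2xy - 2x + y + C
Step 4: v(0,0) = 0 => C = 0
Step 5: v(1, 3) = 7

7


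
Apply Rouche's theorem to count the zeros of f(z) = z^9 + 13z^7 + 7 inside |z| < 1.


Step 1: On |z| = 1 the three terms have sizes |z^9| = 1^9 = 1, |13z^7| = 13*1^7 = 13, |7| = 7
Step 2: The dominant term is g(z) = 13z^7; let h(z) = z^9 + 7 so f = g + h
Step 3: On |z| = 1: |g| = 13 and |h| <= 1 + 7 = 8
Step 4: Since 13 > 8, |h| < |g| on |z| = 1, so by Rouche f has the same number of zeros as g inside |z| < 1
Step 5: g(z) = 13z^7 has 7 zeros (at the origin, multiplicity 7) inside |z| < 1. Answer = 7

7


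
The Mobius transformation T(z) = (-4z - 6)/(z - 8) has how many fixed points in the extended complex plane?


Step 1: Fixed points satisfy T(z) = z
Step 2: z^2 - 4z + 6 = 0
Step 3: Discriminant = (-4)^2 - 4*1*6 = -8
Step 4: Number of fixed points = 2

2


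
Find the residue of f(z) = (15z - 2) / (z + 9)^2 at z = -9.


Step 1: Pole of order 2 at z = -9
Step 2: Res = lim d/dz [(z + 9)^2 * f(z)] as z -> -9
Step 3: (z + 9)^2 * f(z) = 15z - 2
Step 4: d/dz[15z - 2] = 15

15


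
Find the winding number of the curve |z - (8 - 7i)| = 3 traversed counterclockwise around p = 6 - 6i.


Step 1: Center c = (8, -7), radius = 3
Step 2: |p - c|^2 = (-2)^2 + 1^2 = 5
Step 3: r^2 = 9
Step 4: |p-c| < r so winding number = 1

1


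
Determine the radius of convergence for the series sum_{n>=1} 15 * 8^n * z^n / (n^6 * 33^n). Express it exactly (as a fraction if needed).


Step 1: General term a_n = 15 * 8^n / (n^6 * 33^n)
Step 2: By the root test, |a_n|^(1/n) = 15^(1/n) * 8 / (n^(6/n) * 33) -> 8/33 as n -> infinity (since 15^(1/n) -> 1 and n^(6/n) -> 1)
Step 3: R = 1/lim|a_n|^(1/n) = 33/8

33/8


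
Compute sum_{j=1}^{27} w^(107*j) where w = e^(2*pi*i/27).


Step 1: The sum sum_{j=1}^{n} w^(k*j) equals n if n | k, else 0.
Step 2: Here n = 27, k = 107
Step 3: Does n divide k? 27 | 107 -> False
Step 4: Sum = 0

0


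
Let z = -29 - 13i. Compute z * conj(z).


Step 1: conj(z) = -29 + 13i
Step 2: z * conj(z) = (-29)^2 + (-13)^2
Step 3: = 841 + 169 = 1010

1010


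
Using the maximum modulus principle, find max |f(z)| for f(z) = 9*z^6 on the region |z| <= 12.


Step 1: On |z| = 12, |f(z)| = 9 * |z|^6 = 9 * 12^6
Step 2: By maximum modulus principle, maximum is on boundary.
Step 3: Maximum = 9 * 2985984 = 26873856

26873856


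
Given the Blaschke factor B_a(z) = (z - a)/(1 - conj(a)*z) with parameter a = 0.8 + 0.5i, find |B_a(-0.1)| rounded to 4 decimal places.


Step 1: Numerator z0 - a = -0.1 - (0.8 + 0.5i) = -0.9 - 0.5i
Step 2: Denominator 1 - conj(a)*z0 = 1 - (0.8 - 0.5i)*(-0.1) = 1.08 - 0.05i
Step 3: |z0 - a|^2 = (-0.9)^2 + (-0.5)^2 = 1.06; |1 - conj(a)*z0|^2 = 1.08^2 + (-0.05)^2 = 1.1689
Step 4: |B_a(-0.1)| = sqrt(1.06 / 1.1689) = sqrt(0.906835)
Step 5: = 0.9523

0.9523


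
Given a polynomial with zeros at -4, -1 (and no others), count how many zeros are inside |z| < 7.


Step 1: Check each root:
  z = -4: |-4| = 4 < 7
  z = -1: |-1| = 1 < 7
Step 2: Count = 2

2


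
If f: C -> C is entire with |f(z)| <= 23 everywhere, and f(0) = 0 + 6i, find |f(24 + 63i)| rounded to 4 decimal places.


Step 1: By Liouville's theorem, a bounded entire function is constant.
Step 2: f(z) = f(0) = 0 + 6i for all z.
Step 3: |f(w)| = |0 + 6i| = sqrt(0 + 36)
Step 4: = 6.0

6.0


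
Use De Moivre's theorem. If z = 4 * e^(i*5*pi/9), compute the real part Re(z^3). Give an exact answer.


Step 1: By De Moivre's theorem, z^3 = 4^3 * e^(i*3*5*pi/9) = 64 * (cos(5*pi/3) + i*sin(5*pi/3))
Step 2: |z|^3 = 4^3 = 64
Step 3: The angle 5*pi/3 already lies in [0, 2*pi)
Step 4: cos(5*pi/3) = 1/2
Step 5: Re(z^3) = 64 * 1/2 = 32

32


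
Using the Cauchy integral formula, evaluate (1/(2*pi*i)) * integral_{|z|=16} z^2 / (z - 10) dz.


Step 1: f(z) = z^2, a = 10 is inside |z| = 16
Step 2: By Cauchy integral formula: (1/(2pi*i)) * integral = f(a)
Step 3: f(10) = 10^2 = 100

100


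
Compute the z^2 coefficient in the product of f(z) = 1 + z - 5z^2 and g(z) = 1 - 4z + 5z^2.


Step 1: z^2 term in f*g comes from: (1)*(5z^2) + (z)*(-4z) + (-5z^2)*(1)
Step 2: = 5 - 4 - 5
Step 3: = -4

-4


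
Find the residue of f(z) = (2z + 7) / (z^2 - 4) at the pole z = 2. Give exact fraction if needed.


Step 1: Q(z) = z^2 - 4 = (z - 2)(z + 2)
Step 2: Q'(z) = 2z
Step 3: Q'(2) = 4, P(2) = 11
Step 4: Res = P(2)/Q'(2) = 11/4 = 11/4

11/4


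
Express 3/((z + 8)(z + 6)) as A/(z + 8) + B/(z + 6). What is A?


Step 1: Multiply both sides by (z + 8) and set z = -8
Step 2: A = 3 / (-8 + 6)
Step 3: A = 3 / (-2)
Step 4: A = -3/2

-3/2


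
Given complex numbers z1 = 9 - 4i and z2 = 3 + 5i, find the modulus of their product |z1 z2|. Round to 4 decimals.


Step 1: |z1| = sqrt(9^2 + (-4)^2) = sqrt(97)
Step 2: |z2| = sqrt(3^2 + 5^2) = sqrt(34)
Step 3: |z1*z2| = |z1|*|z2| = sqrt(97) * sqrt(34) = sqrt(97 * 34) = sqrt(3298)
Step 4: = 57.4282

57.4282


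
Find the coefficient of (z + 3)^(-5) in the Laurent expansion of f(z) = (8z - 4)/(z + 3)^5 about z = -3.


Step 1: Write the numerator in powers of (z + 3): 8z - 4 = 8(z + 3) + (8*(-3) - 4) = 8(z + 3) - 28
Step 2: Divide by (z + 3)^5: f(z) = -28(z + 3)^(-5) + 8(z + 3)^(-4)
Step 3: This finite sum is the Laurent series of f about z = -3.
Step 4: Coefficient of (z + 3)^(-5) = 8*(-3) - 4 = -28

-28


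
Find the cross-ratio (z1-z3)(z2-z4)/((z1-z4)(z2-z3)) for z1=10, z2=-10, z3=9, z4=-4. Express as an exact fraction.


Step 1: (z1-z3)(z2-z4) = 1 * (-6) = -6
Step 2: (z1-z4)(z2-z3) = 14 * (-19) = -266
Step 3: Cross-ratio = 6/266 = 3/133

3/133


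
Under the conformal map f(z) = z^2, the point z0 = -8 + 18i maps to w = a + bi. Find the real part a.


Step 1: z0 = -8 + 18i
Step 2: z0^2 = (-8)^2 - 18^2 - 288i
Step 3: real part = 64 - 324 = -260

-260


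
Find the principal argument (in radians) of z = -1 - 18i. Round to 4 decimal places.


Step 1: z = -1 - 18i
Step 2: arg(z) = atan2(-18, -1)
Step 3: arg(z) = -1.6263

-1.6263


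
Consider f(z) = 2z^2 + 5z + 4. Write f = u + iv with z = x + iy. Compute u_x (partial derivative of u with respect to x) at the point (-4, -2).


Step 1: f(z) = 2(x+iy)^2 + 5(x+iy) + 4
Step 2: u = 2(x^2 - y^2) + 5x + 4
Step 3: u_x = 4x + 5
Step 4: At (-4, -2): u_x = -16 + 5 = -11

-11


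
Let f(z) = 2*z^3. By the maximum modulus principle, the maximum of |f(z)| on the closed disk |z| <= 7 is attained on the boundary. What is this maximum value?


Step 1: On |z| = 7, |f(z)| = 2 * |z|^3 = 2 * 7^3
Step 2: By maximum modulus principle, maximum is on boundary.
Step 3: Maximum = 2 * 343 = 686

686


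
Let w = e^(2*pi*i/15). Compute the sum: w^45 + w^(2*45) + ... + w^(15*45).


Step 1: The sum sum_{j=1}^{n} w^(k*j) equals n if n | k, else 0.
Step 2: Here n = 15, k = 45
Step 3: Does n divide k? 15 | 45 -> True
Step 4: Sum = 15

15


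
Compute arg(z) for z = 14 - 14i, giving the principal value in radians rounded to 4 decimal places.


Step 1: z = 14 - 14i
Step 2: arg(z) = atan2(-14, 14)
Step 3: arg(z) = -0.7854

-0.7854


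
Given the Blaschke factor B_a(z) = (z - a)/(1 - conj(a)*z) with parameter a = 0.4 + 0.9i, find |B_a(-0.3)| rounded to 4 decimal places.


Step 1: Numerator z0 - a = -0.3 - (0.4 + 0.9i) = -0.7 - 0.9i
Step 2: Denominator 1 - conj(a)*z0 = 1 - (0.4 - 0.9i)*(-0.3) = 1.12 - 0.27i
Step 3: |z0 - a|^2 = (-0.7)^2 + (-0.9)^2 = 1.3; |1 - conj(a)*z0|^2 = 1.12^2 + (-0.27)^2 = 1.3273
Step 4: |B_a(-0.3)| = sqrt(1.3 / 1.3273) = sqrt(0.979432)
Step 5: = 0.9897

0.9897


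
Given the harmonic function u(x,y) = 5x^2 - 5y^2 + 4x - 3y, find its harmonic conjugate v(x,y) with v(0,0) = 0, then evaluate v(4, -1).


Step 1: v_x = -u_y = 10y + 3
Step 2: v_y = u_x = 10x + 4
Step 3: v = 10xy + 3x + 4y + C
Step 4: v(0,0) = 0 => C = 0
Step 5: v(4, -1) = -32

-32


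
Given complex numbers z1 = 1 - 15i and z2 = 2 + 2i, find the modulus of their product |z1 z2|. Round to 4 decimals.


Step 1: |z1| = sqrt(1^2 + (-15)^2) = sqrt(226)
Step 2: |z2| = sqrt(2^2 + 2^2) = sqrt(8)
Step 3: |z1*z2| = |z1|*|z2| = sqrt(226) * sqrt(8) = sqrt(226 * 8) = sqrt(1808)
Step 4: = 42.5206

42.5206


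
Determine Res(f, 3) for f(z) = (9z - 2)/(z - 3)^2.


Step 1: Pole of order 2 at z = 3
Step 2: Res = lim d/dz [(z - 3)^2 * f(z)] as z -> 3
Step 3: (z - 3)^2 * f(z) = 9z - 2
Step 4: d/dz[9z - 2] = 9

9


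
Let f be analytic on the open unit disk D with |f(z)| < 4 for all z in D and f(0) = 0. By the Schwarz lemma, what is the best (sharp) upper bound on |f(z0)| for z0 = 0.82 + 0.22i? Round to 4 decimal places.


Step 1: g = f/4 maps D -> D with g(0) = 0, so by the Schwarz lemma |g(z)| <= |z|, i.e. |f(z)| <= 4|z|; this is sharp (f(z) = 4z).
Step 2: |z0|^2 = 0.82^2 + 0.22^2 = 0.7208
Step 3: |z0| = sqrt(0.7208) = 0.848999
Step 4: Best bound = 4 * |z0| = 4 * 0.848999 = 3.396

3.396


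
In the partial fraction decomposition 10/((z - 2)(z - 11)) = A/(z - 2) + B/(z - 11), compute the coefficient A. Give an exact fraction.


Step 1: Multiply both sides by (z - 2) and set z = 2
Step 2: A = 10 / (2 - 11)
Step 3: A = 10 / (-9)
Step 4: A = -10/9

-10/9


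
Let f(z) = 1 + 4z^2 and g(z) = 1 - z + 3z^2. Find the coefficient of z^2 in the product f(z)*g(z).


Step 1: z^2 term in f*g comes from: (1)*(3z^2) + (0)*(-z) + (4z^2)*(1)
Step 2: = 3 + 0 + 4
Step 3: = 7

7


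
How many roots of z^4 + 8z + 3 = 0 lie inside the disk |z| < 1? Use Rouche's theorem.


Step 1: On |z| = 1 the three terms have sizes |z^4| = 1^4 = 1, |8z| = 8*1 = 8, |3| = 3
Step 2: The dominant term is g(z) = 8z; let h(z) = z^4 + 3 so f = g + h
Step 3: On |z| = 1: |g| = 8 and |h| <= 1 + 3 = 4
Step 4: Since 8 > 4, |h| < |g| on |z| = 1, so by Rouche f has the same number of zeros as g inside |z| < 1
Step 5: g(z) = 8z has 1 zero (at the origin, multiplicity 1) inside |z| < 1. Answer = 1

1


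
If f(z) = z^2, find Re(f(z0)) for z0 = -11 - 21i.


Step 1: z0 = -11 - 21i
Step 2: z0^2 = (-11)^2 - (-21)^2 + 462i
Step 3: real part = 121 - 441 = -320

-320


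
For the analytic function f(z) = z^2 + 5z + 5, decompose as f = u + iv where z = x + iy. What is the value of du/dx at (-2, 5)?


Step 1: f(z) = (x+iy)^2 + 5(x+iy) + 5
Step 2: u = (x^2 - y^2) + 5x + 5
Step 3: u_x = 2x + 5
Step 4: At (-2, 5): u_x = -4 + 5 = 1

1


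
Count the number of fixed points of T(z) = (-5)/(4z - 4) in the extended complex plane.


Step 1: Fixed points satisfy T(z) = z
Step 2: 4z^2 - 4z + 5 = 0
Step 3: Discriminant = (-4)^2 - 4*4*5 = -64
Step 4: Number of fixed points = 2

2


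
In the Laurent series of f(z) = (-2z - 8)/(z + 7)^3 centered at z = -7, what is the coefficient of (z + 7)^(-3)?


Step 1: Write the numerator in powers of (z + 7): -2z - 8 = -2(z + 7) + (-2*(-7) - 8) = -2(z + 7) + 6
Step 2: Divide by (z + 7)^3: f(z) = 6(z + 7)^(-3) - 2(z + 7)^(-2)
Step 3: This finite sum is the Laurent series of f about z = -7.
Step 4: Coefficient of (z + 7)^(-3) = -2*(-7) - 8 = 6

6


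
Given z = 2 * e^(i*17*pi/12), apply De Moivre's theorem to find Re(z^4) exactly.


Step 1: By De Moivre's theorem, z^4 = 2^4 * e^(i*4*17*pi/12) = 16 * (cos(17*pi/3) + i*sin(17*pi/3))
Step 2: |z|^4 = 2^4 = 16
Step 3: Reduce the angle mod 2*pi: 17*pi/3 - 4*pi = 5*pi/3
Step 4: cos(5*pi/3) = 1/2
Step 5: Re(z^4) = 16 * 1/2 = 8

8


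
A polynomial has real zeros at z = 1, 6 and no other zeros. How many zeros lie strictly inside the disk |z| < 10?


Step 1: Check each root:
  z = 1: |1| = 1 < 10
  z = 6: |6| = 6 < 10
Step 2: Count = 2

2


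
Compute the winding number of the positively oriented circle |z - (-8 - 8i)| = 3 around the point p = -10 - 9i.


Step 1: Center c = (-8, -8), radius = 3
Step 2: |p - c|^2 = (-2)^2 + (-1)^2 = 5
Step 3: r^2 = 9
Step 4: |p-c| < r so winding number = 1

1


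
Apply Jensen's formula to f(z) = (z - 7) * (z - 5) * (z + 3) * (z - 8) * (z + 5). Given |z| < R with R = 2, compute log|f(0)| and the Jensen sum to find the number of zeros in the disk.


Jensen's formula: (1/2pi)*integral log|f(Re^it)|dt = log|f(0)| + sum_{|a_k|<R} log(R/|a_k|)
Step 1: f(0) = (-7) * (-5) * 3 * (-8) * 5 = -4200
Step 2: log|f(0)| = log|7| + log|5| + log|-3| + log|8| + log|-5| = 8.3428
Step 3: Zeros inside |z| < 2: none
Step 4: Jensen sum = (empty sum) = 0
Step 5: n(R) = number of terms in the Jensen sum = count of zeros inside |z| < 2 = 0

0


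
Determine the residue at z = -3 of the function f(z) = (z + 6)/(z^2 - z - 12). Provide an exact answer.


Step 1: Q(z) = z^2 - z - 12 = (z + 3)(z - 4)
Step 2: Q'(z) = 2z - 1
Step 3: Q'(-3) = -7, P(-3) = 3
Step 4: Res = P(-3)/Q'(-3) = 3/(-7) = -3/7

-3/7


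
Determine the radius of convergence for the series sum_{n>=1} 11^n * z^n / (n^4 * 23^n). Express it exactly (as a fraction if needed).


Step 1: General term a_n = 11^n / (n^4 * 23^n)
Step 2: By the root test, |a_n|^(1/n) = 11 / (n^(4/n) * 23) -> 11/23 as n -> infinity (since n^(4/n) -> 1)
Step 3: R = 1/lim|a_n|^(1/n) = 23/11

23/11


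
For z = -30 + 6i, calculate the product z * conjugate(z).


Step 1: conj(z) = -30 - 6i
Step 2: z * conj(z) = (-30)^2 + 6^2
Step 3: = 900 + 36 = 936

936


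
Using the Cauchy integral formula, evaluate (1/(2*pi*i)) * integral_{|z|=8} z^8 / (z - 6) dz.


Step 1: f(z) = z^8, a = 6 is inside |z| = 8
Step 2: By Cauchy integral formula: (1/(2pi*i)) * integral = f(a)
Step 3: f(6) = 6^8 = 1679616

1679616


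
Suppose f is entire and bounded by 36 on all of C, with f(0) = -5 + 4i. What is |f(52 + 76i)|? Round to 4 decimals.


Step 1: By Liouville's theorem, a bounded entire function is constant.
Step 2: f(z) = f(0) = -5 + 4i for all z.
Step 3: |f(w)| = |-5 + 4i| = sqrt(25 + 16)
Step 4: = 6.4031

6.4031


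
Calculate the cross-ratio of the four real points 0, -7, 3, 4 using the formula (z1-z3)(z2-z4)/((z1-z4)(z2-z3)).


Step 1: (z1-z3)(z2-z4) = (-3) * (-11) = 33
Step 2: (z1-z4)(z2-z3) = (-4) * (-10) = 40
Step 3: Cross-ratio = 33/40 = 33/40

33/40


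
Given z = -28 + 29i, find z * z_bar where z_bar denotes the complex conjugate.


Step 1: conj(z) = -28 - 29i
Step 2: z * conj(z) = (-28)^2 + 29^2
Step 3: = 784 + 841 = 1625

1625


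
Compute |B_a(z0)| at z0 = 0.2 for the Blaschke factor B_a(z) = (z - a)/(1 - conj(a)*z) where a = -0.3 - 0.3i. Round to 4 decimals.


Step 1: Numerator z0 - a = 0.2 - (-0.3 - 0.3i) = 0.5 + 0.3i
Step 2: Denominator 1 - conj(a)*z0 = 1 - (-0.3 + 0.3i)*0.2 = 1.06 - 0.06i
Step 3: |z0 - a|^2 = 0.5^2 + 0.3^2 = 0.34; |1 - conj(a)*z0|^2 = 1.06^2 + (-0.06)^2 = 1.1272
Step 4: |B_a(0.2)| = sqrt(0.34 / 1.1272) = sqrt(0.301632)
Step 5: = 0.5492

0.5492


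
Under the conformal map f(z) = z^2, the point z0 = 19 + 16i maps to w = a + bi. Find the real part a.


Step 1: z0 = 19 + 16i
Step 2: z0^2 = 19^2 - 16^2 + 608i
Step 3: real part = 361 - 256 = 105

105


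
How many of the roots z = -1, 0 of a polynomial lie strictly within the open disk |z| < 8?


Step 1: Check each root:
  z = -1: |-1| = 1 < 8
  z = 0: |0| = 0 < 8
Step 2: Count = 2

2


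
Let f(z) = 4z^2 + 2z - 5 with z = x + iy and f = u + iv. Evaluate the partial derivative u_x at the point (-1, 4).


Step 1: f(z) = 4(x+iy)^2 + 2(x+iy) - 5
Step 2: u = 4(x^2 - y^2) + 2x - 5
Step 3: u_x = 8x + 2
Step 4: At (-1, 4): u_x = -8 + 2 = -6

-6


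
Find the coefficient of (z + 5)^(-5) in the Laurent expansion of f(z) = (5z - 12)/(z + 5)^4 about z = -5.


Step 1: Write the numerator in powers of (z + 5): 5z - 12 = 5(z + 5) + (5*(-5) - 12) = 5(z + 5) - 37
Step 2: Divide by (z + 5)^4: f(z) = -37(z + 5)^(-4) + 5(z + 5)^(-3)
Step 3: This finite sum is the Laurent series of f about z = -5.
Step 4: Only the powers -4 and -3 appear, so the coefficient of (z + 5)^(-5) = 0

0


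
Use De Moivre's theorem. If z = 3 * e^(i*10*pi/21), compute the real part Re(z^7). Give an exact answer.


Step 1: By De Moivre's theorem, z^7 = 3^7 * e^(i*7*10*pi/21) = 2187 * (cos(10*pi/3) + i*sin(10*pi/3))
Step 2: |z|^7 = 3^7 = 2187
Step 3: Reduce the angle mod 2*pi: 10*pi/3 - 2*pi = 4*pi/3
Step 4: cos(4*pi/3) = -1/2
Step 5: Re(z^7) = 2187 * (-1/2) = -2187/2

-2187/2


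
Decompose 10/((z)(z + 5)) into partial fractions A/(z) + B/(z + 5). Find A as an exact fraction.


Step 1: Multiply both sides by (z) and set z = 0
Step 2: A = 10 / (0 + 5)
Step 3: A = 10 / 5
Step 4: A = 2

2


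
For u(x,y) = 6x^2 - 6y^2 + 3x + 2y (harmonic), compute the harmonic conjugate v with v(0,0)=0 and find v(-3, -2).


Step 1: v_x = -u_y = 12y - 2
Step 2: v_y = u_x = 12x + 3
Step 3: v = 12xy - 2x + 3y + C
Step 4: v(0,0) = 0 => C = 0
Step 5: v(-3, -2) = 72

72


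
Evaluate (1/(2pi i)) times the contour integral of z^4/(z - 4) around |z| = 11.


Step 1: f(z) = z^4, a = 4 is inside |z| = 11
Step 2: By Cauchy integral formula: (1/(2pi*i)) * integral = f(a)
Step 3: f(4) = 4^4 = 256

256


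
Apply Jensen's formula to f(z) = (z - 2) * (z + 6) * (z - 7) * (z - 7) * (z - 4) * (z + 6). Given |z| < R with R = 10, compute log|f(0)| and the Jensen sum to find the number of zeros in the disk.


Jensen's formula: (1/2pi)*integral log|f(Re^it)|dt = log|f(0)| + sum_{|a_k|<R} log(R/|a_k|)
Step 1: f(0) = (-2) * 6 * (-7) * (-7) * (-4) * 6 = 14112
Step 2: log|f(0)| = log|2| + log|-6| + log|7| + log|7| + log|4| + log|-6| = 9.5548
Step 3: Zeros inside |z| < 10: 2, -6, 7, 7, 4, -6
Step 4: Jensen sum = log(10/2) + log(10/6) + log(10/7) + log(10/7) + log(10/4) + log(10/6) = 4.2607
Step 5: n(R) = number of terms in the Jensen sum = count of zeros inside |z| < 10 = 6

6


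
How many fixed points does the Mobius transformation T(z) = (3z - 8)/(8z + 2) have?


Step 1: Fixed points satisfy T(z) = z
Step 2: 8z^2 - z + 8 = 0
Step 3: Discriminant = (-1)^2 - 4*8*8 = -255
Step 4: Number of fixed points = 2

2


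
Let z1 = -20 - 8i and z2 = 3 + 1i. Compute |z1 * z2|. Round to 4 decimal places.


Step 1: |z1| = sqrt((-20)^2 + (-8)^2) = sqrt(464)
Step 2: |z2| = sqrt(3^2 + 1^2) = sqrt(10)
Step 3: |z1*z2| = |z1|*|z2| = sqrt(464) * sqrt(10) = sqrt(464 * 10) = sqrt(4640)
Step 4: = 68.1175

68.1175


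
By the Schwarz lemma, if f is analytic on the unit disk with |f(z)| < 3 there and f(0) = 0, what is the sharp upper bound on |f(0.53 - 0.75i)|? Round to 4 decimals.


Step 1: g = f/3 maps D -> D with g(0) = 0, so by the Schwarz lemma |g(z)| <= |z|, i.e. |f(z)| <= 3|z|; this is sharp (f(z) = 3z).
Step 2: |z0|^2 = 0.53^2 + (-0.75)^2 = 0.8434
Step 3: |z0| = sqrt(0.8434) = 0.918368
Step 4: Best bound = 3 * |z0| = 3 * 0.918368 = 2.7551

2.7551


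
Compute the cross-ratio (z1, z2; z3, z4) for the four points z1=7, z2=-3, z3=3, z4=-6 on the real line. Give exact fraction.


Step 1: (z1-z3)(z2-z4) = 4 * 3 = 12
Step 2: (z1-z4)(z2-z3) = 13 * (-6) = -78
Step 3: Cross-ratio = -12/78 = -2/13

-2/13


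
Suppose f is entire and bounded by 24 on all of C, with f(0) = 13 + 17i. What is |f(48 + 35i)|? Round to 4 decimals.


Step 1: By Liouville's theorem, a bounded entire function is constant.
Step 2: f(z) = f(0) = 13 + 17i for all z.
Step 3: |f(w)| = |13 + 17i| = sqrt(169 + 289)
Step 4: = 21.4009

21.4009


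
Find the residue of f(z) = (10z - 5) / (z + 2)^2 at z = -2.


Step 1: Pole of order 2 at z = -2
Step 2: Res = lim d/dz [(z + 2)^2 * f(z)] as z -> -2
Step 3: (z + 2)^2 * f(z) = 10z - 5
Step 4: d/dz[10z - 5] = 10

10


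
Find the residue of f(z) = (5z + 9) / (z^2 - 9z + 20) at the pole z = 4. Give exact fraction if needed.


Step 1: Q(z) = z^2 - 9z + 20 = (z - 4)(z - 5)
Step 2: Q'(z) = 2z - 9
Step 3: Q'(4) = -1, P(4) = 29
Step 4: Res = P(4)/Q'(4) = 29/(-1) = -29

-29


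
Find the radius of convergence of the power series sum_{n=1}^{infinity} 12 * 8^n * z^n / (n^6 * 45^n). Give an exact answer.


Step 1: General term a_n = 12 * 8^n / (n^6 * 45^n)
Step 2: By the root test, |a_n|^(1/n) = 12^(1/n) * 8 / (n^(6/n) * 45) -> 8/45 as n -> infinity (since 12^(1/n) -> 1 and n^(6/n) -> 1)
Step 3: R = 1/lim|a_n|^(1/n) = 45/8

45/8


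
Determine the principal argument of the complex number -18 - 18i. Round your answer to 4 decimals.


Step 1: z = -18 - 18i
Step 2: arg(z) = atan2(-18, -18)
Step 3: arg(z) = -2.3562

-2.3562


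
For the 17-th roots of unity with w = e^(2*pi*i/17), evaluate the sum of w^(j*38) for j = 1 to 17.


Step 1: The sum sum_{j=1}^{n} w^(k*j) equals n if n | k, else 0.
Step 2: Here n = 17, k = 38
Step 3: Does n divide k? 17 | 38 -> False
Step 4: Sum = 0

0


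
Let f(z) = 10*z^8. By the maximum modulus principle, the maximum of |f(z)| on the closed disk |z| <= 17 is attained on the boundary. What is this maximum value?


Step 1: On |z| = 17, |f(z)| = 10 * |z|^8 = 10 * 17^8
Step 2: By maximum modulus principle, maximum is on boundary.
Step 3: Maximum = 10 * 6975757441 = 69757574410

69757574410


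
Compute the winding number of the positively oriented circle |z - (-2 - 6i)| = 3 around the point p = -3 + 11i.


Step 1: Center c = (-2, -6), radius = 3
Step 2: |p - c|^2 = (-1)^2 + 17^2 = 290
Step 3: r^2 = 9
Step 4: |p-c| > r so winding number = 0

0


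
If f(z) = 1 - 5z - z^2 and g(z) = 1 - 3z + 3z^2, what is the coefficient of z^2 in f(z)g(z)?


Step 1: z^2 term in f*g comes from: (1)*(3z^2) + (-5z)*(-3z) + (-z^2)*(1)
Step 2: = 3 + 15 - 1
Step 3: = 17

17


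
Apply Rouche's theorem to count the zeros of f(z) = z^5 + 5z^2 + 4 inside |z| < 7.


Step 1: On |z| = 7 the three terms have sizes |z^5| = 7^5 = 16807, |5z^2| = 5*7^2 = 245, |4| = 4
Step 2: The dominant term is g(z) = z^5; let h(z) = 5z^2 + 4 so f = g + h
Step 3: On |z| = 7: |g| = 16807 and |h| <= 245 + 4 = 249
Step 4: Since 16807 > 249, |h| < |g| on |z| = 7, so by Rouche f has the same number of zeros as g inside |z| < 7
Step 5: g(z) = z^5 has 5 zeros (all at the origin) inside |z| < 7. Answer = 5

5


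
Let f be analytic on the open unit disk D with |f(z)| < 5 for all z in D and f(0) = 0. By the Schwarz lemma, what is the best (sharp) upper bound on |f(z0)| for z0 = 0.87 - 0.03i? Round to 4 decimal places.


Step 1: g = f/5 maps D -> D with g(0) = 0, so by the Schwarz lemma |g(z)| <= |z|, i.e. |f(z)| <= 5|z|; this is sharp (f(z) = 5z).
Step 2: |z0|^2 = 0.87^2 + (-0.03)^2 = 0.7578
Step 3: |z0| = sqrt(0.7578) = 0.870517
Step 4: Best bound = 5 * |z0| = 5 * 0.870517 = 4.3526

4.3526


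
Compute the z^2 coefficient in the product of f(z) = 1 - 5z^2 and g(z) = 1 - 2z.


Step 1: z^2 term in f*g comes from: (1)*(0) + (0)*(-2z) + (-5z^2)*(1)
Step 2: = 0 + 0 - 5
Step 3: = -5

-5


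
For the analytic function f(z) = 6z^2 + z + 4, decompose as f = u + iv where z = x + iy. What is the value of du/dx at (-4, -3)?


Step 1: f(z) = 6(x+iy)^2 + (x+iy) + 4
Step 2: u = 6(x^2 - y^2) + x + 4
Step 3: u_x = 12x + 1
Step 4: At (-4, -3): u_x = -48 + 1 = -47

-47


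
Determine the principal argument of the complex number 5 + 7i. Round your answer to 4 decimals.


Step 1: z = 5 + 7i
Step 2: arg(z) = atan2(7, 5)
Step 3: arg(z) = 0.9505

0.9505


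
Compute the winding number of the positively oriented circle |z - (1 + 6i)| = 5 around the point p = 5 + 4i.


Step 1: Center c = (1, 6), radius = 5
Step 2: |p - c|^2 = 4^2 + (-2)^2 = 20
Step 3: r^2 = 25
Step 4: |p-c| < r so winding number = 1

1


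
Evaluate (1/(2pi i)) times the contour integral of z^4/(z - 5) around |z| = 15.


Step 1: f(z) = z^4, a = 5 is inside |z| = 15
Step 2: By Cauchy integral formula: (1/(2pi*i)) * integral = f(a)
Step 3: f(5) = 5^4 = 625

625


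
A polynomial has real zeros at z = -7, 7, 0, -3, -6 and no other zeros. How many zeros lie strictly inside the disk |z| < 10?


Step 1: Check each root:
  z = -7: |-7| = 7 < 10
  z = 7: |7| = 7 < 10
  z = 0: |0| = 0 < 10
  z = -3: |-3| = 3 < 10
  z = -6: |-6| = 6 < 10
Step 2: Count = 5

5


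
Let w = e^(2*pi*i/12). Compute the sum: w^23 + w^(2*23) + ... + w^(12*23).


Step 1: The sum sum_{j=1}^{n} w^(k*j) equals n if n | k, else 0.
Step 2: Here n = 12, k = 23
Step 3: Does n divide k? 12 | 23 -> False
Step 4: Sum = 0

0


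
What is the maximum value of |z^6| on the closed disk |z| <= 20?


Step 1: On |z| = 20, |f(z)| = |z|^6 = 20^6
Step 2: By maximum modulus principle, maximum is on boundary.
Step 3: Maximum = 64000000 = 64000000

64000000


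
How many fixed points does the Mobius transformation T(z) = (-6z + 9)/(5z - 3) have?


Step 1: Fixed points satisfy T(z) = z
Step 2: 5z^2 + 3z - 9 = 0
Step 3: Discriminant = 3^2 - 4*5*(-9) = 189
Step 4: Number of fixed points = 2

2


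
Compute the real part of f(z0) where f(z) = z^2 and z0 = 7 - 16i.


Step 1: z0 = 7 - 16i
Step 2: z0^2 = 7^2 - (-16)^2 - 224i
Step 3: real part = 49 - 256 = -207

-207


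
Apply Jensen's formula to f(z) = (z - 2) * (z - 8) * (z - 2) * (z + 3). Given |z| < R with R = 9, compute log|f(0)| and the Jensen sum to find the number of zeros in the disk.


Jensen's formula: (1/2pi)*integral log|f(Re^it)|dt = log|f(0)| + sum_{|a_k|<R} log(R/|a_k|)
Step 1: f(0) = (-2) * (-8) * (-2) * 3 = -96
Step 2: log|f(0)| = log|2| + log|8| + log|2| + log|-3| = 4.5643
Step 3: Zeros inside |z| < 9: 2, 8, 2, -3
Step 4: Jensen sum = log(9/2) + log(9/8) + log(9/2) + log(9/3) = 4.2246
Step 5: n(R) = number of terms in the Jensen sum = count of zeros inside |z| < 9 = 4

4


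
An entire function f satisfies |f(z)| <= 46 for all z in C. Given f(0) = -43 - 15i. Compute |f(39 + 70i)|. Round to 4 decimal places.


Step 1: By Liouville's theorem, a bounded entire function is constant.
Step 2: f(z) = f(0) = -43 - 15i for all z.
Step 3: |f(w)| = |-43 - 15i| = sqrt(1849 + 225)
Step 4: = 45.5412

45.5412


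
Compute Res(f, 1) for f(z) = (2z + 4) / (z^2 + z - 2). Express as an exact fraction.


Step 1: Q(z) = z^2 + z - 2 = (z - 1)(z + 2)
Step 2: Q'(z) = 2z + 1
Step 3: Q'(1) = 3, P(1) = 6
Step 4: Res = P(1)/Q'(1) = 6/3 = 2

2


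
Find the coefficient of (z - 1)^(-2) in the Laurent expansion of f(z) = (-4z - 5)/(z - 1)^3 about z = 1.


Step 1: Write the numerator in powers of (z - 1): -4z - 5 = -4(z - 1) + (-4*1 - 5) = -4(z - 1) - 9
Step 2: Divide by (z - 1)^3: f(z) = -9(z - 1)^(-3) - 4(z - 1)^(-2)
Step 3: This finite sum is the Laurent series of f about z = 1.
Step 4: Coefficient of (z - 1)^(-2) = coefficient of (z - 1) in the re-centred numerator = -4

-4


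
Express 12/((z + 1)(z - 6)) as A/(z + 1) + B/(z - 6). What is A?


Step 1: Multiply both sides by (z + 1) and set z = -1
Step 2: A = 12 / (-1 - 6)
Step 3: A = 12 / (-7)
Step 4: A = -12/7

-12/7


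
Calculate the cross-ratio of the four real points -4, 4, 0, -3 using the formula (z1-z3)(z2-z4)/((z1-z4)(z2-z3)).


Step 1: (z1-z3)(z2-z4) = (-4) * 7 = -28
Step 2: (z1-z4)(z2-z3) = (-1) * 4 = -4
Step 3: Cross-ratio = 28/4 = 7

7


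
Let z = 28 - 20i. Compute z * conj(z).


Step 1: conj(z) = 28 + 20i
Step 2: z * conj(z) = 28^2 + (-20)^2
Step 3: = 784 + 400 = 1184

1184


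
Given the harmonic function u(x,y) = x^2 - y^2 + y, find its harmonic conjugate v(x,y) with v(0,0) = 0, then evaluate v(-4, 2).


Step 1: v_x = -u_y = 2y - 1
Step 2: v_y = u_x = 2x + 0
Step 3: v = 2xy - x + C
Step 4: v(0,0) = 0 => C = 0
Step 5: v(-4, 2) = -12

-12


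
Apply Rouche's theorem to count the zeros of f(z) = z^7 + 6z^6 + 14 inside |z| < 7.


Step 1: On |z| = 7 the three terms have sizes |z^7| = 7^7 = 823543, |6z^6| = 6*7^6 = 705894, |14| = 14
Step 2: The dominant term is g(z) = z^7; let h(z) = 6z^6 + 14 so f = g + h
Step 3: On |z| = 7: |g| = 823543 and |h| <= 705894 + 14 = 705908
Step 4: Since 823543 > 705908, |h| < |g| on |z| = 7, so by Rouche f has the same number of zeros as g inside |z| < 7
Step 5: g(z) = z^7 has 7 zeros (all at the origin) inside |z| < 7. Answer = 7

7


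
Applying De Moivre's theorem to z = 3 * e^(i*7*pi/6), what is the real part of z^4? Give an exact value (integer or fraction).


Step 1: By De Moivre's theorem, z^4 = 3^4 * e^(i*4*7*pi/6) = 81 * (cos(14*pi/3) + i*sin(14*pi/3))
Step 2: |z|^4 = 3^4 = 81
Step 3: Reduce the angle mod 2*pi: 14*pi/3 - 4*pi = 2*pi/3
Step 4: cos(2*pi/3) = -1/2
Step 5: Re(z^4) = 81 * (-1/2) = -81/2

-81/2


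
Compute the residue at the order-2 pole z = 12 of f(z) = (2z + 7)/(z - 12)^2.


Step 1: Pole of order 2 at z = 12
Step 2: Res = lim d/dz [(z - 12)^2 * f(z)] as z -> 12
Step 3: (z - 12)^2 * f(z) = 2z + 7
Step 4: d/dz[2z + 7] = 2

2


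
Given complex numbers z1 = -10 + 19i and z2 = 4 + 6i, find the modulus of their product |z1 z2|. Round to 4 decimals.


Step 1: |z1| = sqrt((-10)^2 + 19^2) = sqrt(461)
Step 2: |z2| = sqrt(4^2 + 6^2) = sqrt(52)
Step 3: |z1*z2| = |z1|*|z2| = sqrt(461) * sqrt(52) = sqrt(461 * 52) = sqrt(23972)
Step 4: = 154.8289

154.8289


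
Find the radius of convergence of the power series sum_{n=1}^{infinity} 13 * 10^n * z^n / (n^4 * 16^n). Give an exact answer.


Step 1: General term a_n = 13 * 10^n / (n^4 * 16^n)
Step 2: By the root test, |a_n|^(1/n) = 13^(1/n) * 10 / (n^(4/n) * 16) -> 10/16 as n -> infinity (since 13^(1/n) -> 1 and n^(4/n) -> 1)
Step 3: R = 1/lim|a_n|^(1/n) = 16/10 = 8/5

8/5


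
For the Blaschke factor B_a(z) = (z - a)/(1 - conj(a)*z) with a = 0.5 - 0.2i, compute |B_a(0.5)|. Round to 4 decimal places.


Step 1: Numerator z0 - a = 0.5 - (0.5 - 0.2i) = 0 + 0.2i
Step 2: Denominator 1 - conj(a)*z0 = 1 - (0.5 + 0.2i)*0.5 = 0.75 - 0.1i
Step 3: |z0 - a|^2 = 0^2 + 0.2^2 = 0.04; |1 - conj(a)*z0|^2 = 0.75^2 + (-0.1)^2 = 0.5725
Step 4: |B_a(0.5)| = sqrt(0.04 / 0.5725) = sqrt(0.069869)
Step 5: = 0.2643

0.2643


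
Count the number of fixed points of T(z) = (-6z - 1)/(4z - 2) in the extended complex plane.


Step 1: Fixed points satisfy T(z) = z
Step 2: 4z^2 + 4z + 1 = 0
Step 3: Discriminant = 4^2 - 4*4*1 = 0
Step 4: Number of fixed points = 1

1


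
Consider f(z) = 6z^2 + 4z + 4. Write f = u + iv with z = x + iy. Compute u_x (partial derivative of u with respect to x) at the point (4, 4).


Step 1: f(z) = 6(x+iy)^2 + 4(x+iy) + 4
Step 2: u = 6(x^2 - y^2) + 4x + 4
Step 3: u_x = 12x + 4
Step 4: At (4, 4): u_x = 48 + 4 = 52

52


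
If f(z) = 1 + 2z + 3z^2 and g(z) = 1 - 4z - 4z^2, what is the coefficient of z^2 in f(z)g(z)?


Step 1: z^2 term in f*g comes from: (1)*(-4z^2) + (2z)*(-4z) + (3z^2)*(1)
Step 2: = -4 - 8 + 3
Step 3: = -9

-9


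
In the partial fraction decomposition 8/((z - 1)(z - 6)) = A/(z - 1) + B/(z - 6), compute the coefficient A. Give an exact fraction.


Step 1: Multiply both sides by (z - 1) and set z = 1
Step 2: A = 8 / (1 - 6)
Step 3: A = 8 / (-5)
Step 4: A = -8/5

-8/5
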